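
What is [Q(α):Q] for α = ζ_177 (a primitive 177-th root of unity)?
[Q(α):Q] = 116

The minimal polynomial of ζ_177 over Q is the 177-th cyclotomic polynomial Φ_177(x), which is irreducible over Q and has degree φ(177) = 116. Hence [Q(α):Q] = φ(177) = 116.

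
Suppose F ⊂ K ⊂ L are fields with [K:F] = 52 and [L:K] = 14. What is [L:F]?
[L:F] = 728

The tower law says that for any tower of field extensions F ⊂ K ⊂ L with finite degrees, [L:F] = [L:K] · [K:F]. Here this gives [L:F] = 14 · 52 = 728.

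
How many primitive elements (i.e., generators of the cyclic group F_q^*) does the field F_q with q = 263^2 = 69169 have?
There are φ(69168) = 20800 primitive elements

F_q^* is cyclic of order q - 1 = 69168. A cyclic group of order m has exactly φ(m) generators. Here m = 69168 = 2^4 · 3 · 11 · 131, so the number of primitive elements is φ(69168) = 20800.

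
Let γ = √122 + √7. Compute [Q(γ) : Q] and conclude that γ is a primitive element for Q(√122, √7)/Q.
[Q(γ) : Q] = 4 (equivalently, Q(γ) = Q(√122, √7))

Obviously Q(γ) ⊆ Q(√122, √7), and [Q(√122, √7):Q] = 4 (since 122, 7 are distinct squarefree integers > 1 with 854 not a perfect square). To show equality we compute the minimal polynomial of γ. From γ = √122 + √7: γ^2 = 122 + 2√(854) + 7 = 129 + 2√(854), so γ^2 - 129 = 2√(854); squaring, (γ^2 - 129)^2 = 4·854, i.e. γ^4 - 258γ^2 + 16641 - 3416 = 0, i.e. γ^4 - 258γ^2 + 13225 = 0. So γ is a root of x^4 - 258x^2 + 13225. This polynomial is irreducible over Q: it has no rational root (each ±√122 ± √7 is irrational), and any factorization into two quadratics over Q would force √(854) ∈ Q (pairing opposite roots) or √122, √7 ∈ Q (other pairings), all impossible. Hence [Q(γ):Q] = 4 = [Q(√122, √7):Q], so Q(γ) = Q(√122, √7).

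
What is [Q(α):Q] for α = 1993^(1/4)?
[Q(α):Q] = 4

α is a root of x^4 - 1993. By Eisenstein's criterion at the prime p = 1993 (which divides the constant term 1993 but p^2 = 3972049 does not, since 1993 is squarefree), x^4 - 1993 is irreducible over Q. Hence [Q(α):Q] = 4.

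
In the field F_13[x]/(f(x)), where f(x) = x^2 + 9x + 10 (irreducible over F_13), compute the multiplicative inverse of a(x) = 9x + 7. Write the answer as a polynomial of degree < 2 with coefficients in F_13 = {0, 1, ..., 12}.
a(x)^(-1) ≡ 5x + 5 (mod f(x))

Since f is irreducible over F_13, F_13[x]/(f) is a field and a(x) ≠ 0 has an inverse. Apply the extended Euclidean algorithm to f(x) and a(x) in F_13[x]: f(x) = (3x + 3)·a(x) + (2). The last nonzero remainder is the constant 2 = gcd(f, a) in F_13. Back-substituting through the division chain expresses 2 = s(x)·a(x) + t(x)·f(x) with s(x) ≡ 10x + 10 (mod f), so (10x + 10)·a(x) ≡ 2 (mod f). Multiplying by 2^(-1) ≡ 7 in F_13 gives a(x)^(-1) ≡ 7·(10x + 10) ≡ 5x + 5 (mod f). Check: (9x + 7)·(5x + 5) = 6x^2 + 2x + 9 ≡ 1 (mod x^2 + 9x + 10).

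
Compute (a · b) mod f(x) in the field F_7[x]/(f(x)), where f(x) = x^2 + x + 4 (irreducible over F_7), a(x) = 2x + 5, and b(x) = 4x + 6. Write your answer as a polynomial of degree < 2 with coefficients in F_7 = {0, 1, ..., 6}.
a · b ≡ 3x + 5 (mod f(x))

Multiply in F_7[x]: a(x)·b(x) = (2x + 5)·(4x + 6) = x^2 + 4x + 2. This has degree ≥ 2, so divide by f(x) over F_7: x^2 + 4x + 2 = (1)·(x^2 + x + 4) + (3x + 5). Hence a·b ≡ 3x + 5 (mod f). (F_7[x]/(f) is a field with 7^2 = 49 elements since f is irreducible of degree 2.)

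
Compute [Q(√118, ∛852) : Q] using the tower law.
[Q(√118, ∛852) : Q] = 6

Let L = Q(√118, ∛852). Since Q(√118) ⊂ L and [Q(√118):Q] = 2, the tower law gives 2 | [L:Q]. Likewise Q(∛852) ⊂ L with [Q(∛852):Q] = 3 (because 852 is not a perfect cube), so 3 | [L:Q]. As gcd(2,3) = 1, [L:Q] is divisible by 6. Conversely L is generated over Q by √118 and ∛852, so [L:Q] ≤ 2·3 = 6. Therefore [Q(√118, ∛852) : Q] = 6.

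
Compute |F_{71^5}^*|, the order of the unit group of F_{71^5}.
|F_{71^5}^*| = 1804229350

F_{71^5} has 71^5 = 1804229351 elements; its multiplicative group consists of all nonzero elements, so |F_{71^5}^*| = 1804229351 - 1 = 1804229350. (It is cyclic since any finite subgroup of the multiplicative group of a field is cyclic.)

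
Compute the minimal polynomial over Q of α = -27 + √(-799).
m_α(x) = x^2 + 54x + 1528

From α + 27 = √(-799), squaring gives (α + 27)^2 = -799, i.e. α^2 + 54α + 729 = -799, so α^2 + 54α + 1528 = 0. The discriminant of x^2 + 54x + 1528 is (54)^2 - 4·(1528) = 2916 - 6112 = -3196, and 4·(-799) is not a perfect square in Q since -799 is squarefree and ≠ 1. Hence x^2 + 54x + 1528 is irreducible over Q and is the minimal polynomial of α.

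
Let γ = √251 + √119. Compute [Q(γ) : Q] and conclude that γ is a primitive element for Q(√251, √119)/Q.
[Q(γ) : Q] = 4 (equivalently, Q(γ) = Q(√251, √119))

Obviously Q(γ) ⊆ Q(√251, √119), and [Q(√251, √119):Q] = 4 (since 251, 119 are distinct squarefree integers > 1 with 29869 not a perfect square). To show equality we compute the minimal polynomial of γ. From γ = √251 + √119: γ^2 = 251 + 2√(29869) + 119 = 370 + 2√(29869), so γ^2 - 370 = 2√(29869); squaring, (γ^2 - 370)^2 = 4·29869, i.e. γ^4 - 740γ^2 + 136900 - 119476 = 0, i.e. γ^4 - 740γ^2 + 17424 = 0. So γ is a root of x^4 - 740x^2 + 17424. This polynomial is irreducible over Q: it has no rational root (each ±√251 ± √119 is irrational), and any factorization into two quadratics over Q would force √(29869) ∈ Q (pairing opposite roots) or √251, √119 ∈ Q (other pairings), all impossible. Hence [Q(γ):Q] = 4 = [Q(√251, √119):Q], so Q(γ) = Q(√251, √119).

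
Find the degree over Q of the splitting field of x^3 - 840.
[K : Q] = 6

The roots of x^3 - 840 are ∛840, ω∛840, ω^2∛840 where ω = e^(2πi/3) is a primitive cube root of unity, so K = Q(∛840, ω). Now [Q(∛840):Q] = 3 (since 840 is not a perfect cube, x^3 - 840 is irreducible) and [Q(ω):Q] = 2. Both 2 and 3 divide [K:Q], and [K:Q] ≤ 3·2 = 6, so [K:Q] = 6. (Equivalently: Q(∛840) ⊂ R but ω ∉ R, so [K : Q(∛840)] = 2.)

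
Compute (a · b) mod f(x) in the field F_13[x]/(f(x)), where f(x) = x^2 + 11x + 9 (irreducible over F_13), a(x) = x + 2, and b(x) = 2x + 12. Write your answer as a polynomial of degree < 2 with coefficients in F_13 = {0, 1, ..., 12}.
a · b ≡ 7x + 6 (mod f(x))

Multiply in F_13[x]: a(x)·b(x) = (x + 2)·(2x + 12) = 2x^2 + 3x + 11. This has degree ≥ 2, so divide by f(x) over F_13: 2x^2 + 3x + 11 = (2)·(x^2 + 11x + 9) + (7x + 6). Hence a·b ≡ 7x + 6 (mod f). (F_13[x]/(f) is a field with 13^2 = 169 elements since f is irreducible of degree 2.)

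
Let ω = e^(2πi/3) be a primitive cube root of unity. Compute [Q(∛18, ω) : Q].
[Q(∛18, ω) : Q] = 6

[Q(∛18):Q] = 3 (min poly x^3 - 18, irreducible since 18 is not a perfect cube). [Q(ω):Q] = 2 (min poly x^2 + x + 1). Since Q(∛18) ⊂ R and ω ∉ R, we have ω ∉ Q(∛18), so x^2 + x + 1 remains irreducible over Q(∛18) and [Q(∛18, ω) : Q(∛18)] = 2. By the tower law, [Q(∛18, ω) : Q] = 3 · 2 = 6. (In fact Q(∛18, ω) is the splitting field of x^3 - 18 over Q.)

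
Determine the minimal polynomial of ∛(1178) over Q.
m_α(x) = x^3 - 1178

α satisfies α^3 = 1178, so x^3 - 1178 annihilates α. By the rational root test, a rational root p/q (in lowest terms) of x^3 - 1178 would satisfy p^3 = 1178 q^3, forcing q = 1 and p^3 = 1178; but 1178 is not a perfect cube, contradiction. A monic cubic over Q with no rational root is irreducible (any nontrivial factorization would include a linear factor). Hence x^3 - 1178 is the minimal polynomial of α, and in particular [Q(α):Q] = 3.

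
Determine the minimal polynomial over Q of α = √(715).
m_α(x) = x^2 - 715

α satisfies α^2 - 715 = 0, so x^2 - 715 annihilates α. Since d = 715 is squarefree and ≠ 1, it is not a perfect square in Q, so x^2 - 715 has no rational root and is therefore irreducible over Q (a degree-2 polynomial over a field is irreducible iff it has no root). Hence m_α(x) = x^2 - 715.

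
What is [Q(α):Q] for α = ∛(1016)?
[Q(α):Q] = 3

The minimal polynomial of α is x^3 - 1016, irreducible over Q since 1016 is not a perfect cube (so x^3 - 1016 has no rational root). Hence [Q(α):Q] = deg(m_α) = 3.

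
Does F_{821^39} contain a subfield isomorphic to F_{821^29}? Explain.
No: F_{821^29} is not a subfield of F_{821^39}

F_{p^m} embeds in F_{p^n} iff m | n. Here 29 ∤ 39 (since 39 = 1·29 + 10 with remainder 10 ≠ 0), so F_{821^29} is not a subfield of F_{821^39}. Equivalently: if it were, the tower law would give 29 = [F_{821^29}:F_821] dividing [F_{821^39}:F_821] = 39, contradiction.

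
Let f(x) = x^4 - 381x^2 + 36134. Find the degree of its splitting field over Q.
[K : Q] = 4

Solving the quadratic in x^2: x^2 = (381 ± √(381^2 - 4·36134))/2 = (381 ± √625)/2 = (381 ± 25)/2, giving x^2 = 203 or x^2 = 178. So f(x) = (x^2 - 203)(x^2 - 178) and the roots of f are ±√203, ±√178. Hence the splitting field is K = Q(√203, √178). Since 203 and 178 are distinct squarefree integers > 1, their product 36134 is not a perfect square, so √178 ∉ Q(√203). By the tower law [K:Q] = [Q(√203,√178):Q(√203)] · [Q(√203):Q] = 2 · 2 = 4.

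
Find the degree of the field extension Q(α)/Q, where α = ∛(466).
[Q(α):Q] = 3

The minimal polynomial of α is x^3 - 466, irreducible over Q since 466 is not a perfect cube (so x^3 - 466 has no rational root). Hence [Q(α):Q] = deg(m_α) = 3.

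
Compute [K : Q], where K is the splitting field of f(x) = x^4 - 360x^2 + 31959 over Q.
[K : Q] = 4

Solving the quadratic in x^2: x^2 = (360 ± √(360^2 - 4·31959))/2 = (360 ± √1764)/2 = (360 ± 42)/2, giving x^2 = 201 or x^2 = 159. So f(x) = (x^2 - 201)(x^2 - 159) and the roots of f are ±√201, ±√159. Hence the splitting field is K = Q(√201, √159). Since 201 and 159 are distinct squarefree integers > 1, their product 31959 is not a perfect square, so √159 ∉ Q(√201). By the tower law [K:Q] = [Q(√201,√159):Q(√201)] · [Q(√201):Q] = 2 · 2 = 4.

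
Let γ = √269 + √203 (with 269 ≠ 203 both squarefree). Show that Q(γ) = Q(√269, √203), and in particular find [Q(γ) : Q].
[Q(γ) : Q] = 4 (equivalently, Q(γ) = Q(√269, √203))

Obviously Q(γ) ⊆ Q(√269, √203), and [Q(√269, √203):Q] = 4 (since 269, 203 are distinct squarefree integers > 1 with 54607 not a perfect square). To show equality we compute the minimal polynomial of γ. From γ = √269 + √203: γ^2 = 269 + 2√(54607) + 203 = 472 + 2√(54607), so γ^2 - 472 = 2√(54607); squaring, (γ^2 - 472)^2 = 4·54607, i.e. γ^4 - 944γ^2 + 222784 - 218428 = 0, i.e. γ^4 - 944γ^2 + 4356 = 0. So γ is a root of x^4 - 944x^2 + 4356. This polynomial is irreducible over Q: it has no rational root (each ±√269 ± √203 is irrational), and any factorization into two quadratics over Q would force √(54607) ∈ Q (pairing opposite roots) or √269, √203 ∈ Q (other pairings), all impossible. Hence [Q(γ):Q] = 4 = [Q(√269, √203):Q], so Q(γ) = Q(√269, √203).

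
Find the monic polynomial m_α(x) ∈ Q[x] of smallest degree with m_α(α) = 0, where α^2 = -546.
m_α(x) = x^2 + 546

α satisfies α^2 + 546 = 0, so x^2 + 546 annihilates α. Since d = -546 is squarefree and ≠ 1, it is not a perfect square in Q, so x^2 + 546 has no rational root and is therefore irreducible over Q (a degree-2 polynomial over a field is irreducible iff it has no root). Hence m_α(x) = x^2 + 546.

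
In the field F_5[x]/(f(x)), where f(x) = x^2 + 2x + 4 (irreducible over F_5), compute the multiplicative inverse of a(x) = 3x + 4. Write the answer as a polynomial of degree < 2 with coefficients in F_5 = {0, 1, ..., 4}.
a(x)^(-1) ≡ 4x + 1 (mod f(x))

Since f is irreducible over F_5, F_5[x]/(f) is a field and a(x) ≠ 0 has an inverse. Apply the extended Euclidean algorithm to f(x) and a(x) in F_5[x]: f(x) = (2x + 3)·a(x) + (2). The last nonzero remainder is the constant 2 = gcd(f, a) in F_5. Back-substituting through the division chain expresses 2 = s(x)·a(x) + t(x)·f(x) with s(x) ≡ 3x + 2 (mod f), so (3x + 2)·a(x) ≡ 2 (mod f). Multiplying by 2^(-1) ≡ 3 in F_5 gives a(x)^(-1) ≡ 3·(3x + 2) ≡ 4x + 1 (mod f). Check: (3x + 4)·(4x + 1) = 2x^2 + 4x + 4 ≡ 1 (mod x^2 + 2x + 4).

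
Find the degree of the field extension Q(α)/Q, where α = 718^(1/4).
[Q(α):Q] = 4

α is a root of x^4 - 718. By Eisenstein's criterion at the prime p = 2 (which divides the constant term 718 but p^2 = 4 does not, since 718 is squarefree), x^4 - 718 is irreducible over Q. Hence [Q(α):Q] = 4.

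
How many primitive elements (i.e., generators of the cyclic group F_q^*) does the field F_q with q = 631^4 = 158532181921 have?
There are φ(158532181920) = 35777064960 primitive elements

F_q^* is cyclic of order q - 1 = 158532181920. A cyclic group of order m has exactly φ(m) generators. Here m = 158532181920 = 2^5 · 3^2 · 5 · 7 · 79 · 199081, so the number of primitive elements is φ(158532181920) = 35777064960.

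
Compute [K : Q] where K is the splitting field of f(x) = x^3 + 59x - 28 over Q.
[K : Q] = 6

By the rational root test, any rational root of the monic integer polynomial f(x) = x^3 + 59x - 28 must be an integer dividing the constant term -28, i.e. one of ±{1, 2, 4, 7, 14, 28}. Evaluating: f(1) = 32, f(-1) = -88, f(2) = 98, f(-2) = -154, f(4) = 272, f(-4) = -328, f(7) = 728, f(-7) = -784, f(14) = 3542, f(-14) = -3598, f(28) = 23576, f(-28) = -23632; none is 0, so f has no rational root and is therefore irreducible over Q (a cubic with no linear factor over a field is irreducible). For an irreducible cubic, the Galois group is A_3 or S_3 according as the discriminant disc(f) = -4a^3 - 27b^2 = -4·(59)^3 - 27·(-28)^2 = -842684 is or is not a square in Q. Here disc(f) = -842684 is not a perfect square in Q, so the Galois group of f over Q is not contained in A_3 and must be all of S_3. The splitting field has degree |S_3| = 6 over Q, so [K : Q] = 6.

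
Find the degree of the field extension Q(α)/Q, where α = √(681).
[Q(α):Q] = 2

[Q(α):Q] equals the degree of the minimal polynomial of α. Here α^2 = 681 and x^2 - 681 is irreducible (d = 681 is squarefree, ≠ 1, hence not a square), so deg(m_α) = 2. Thus [Q(α):Q] = 2.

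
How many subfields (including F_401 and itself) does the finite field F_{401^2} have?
F_{401^2} has 2 subfields

The subfields of F_{p^n} are exactly the fields F_{p^d} for d | n (each is the fixed field of the unique index-d subgroup of Gal(F_{p^n}/F_p) ≅ Z/nZ). The divisors of n = 2 are {1, 2}, giving 2 subfields: F_{401^1}, F_{401^2}.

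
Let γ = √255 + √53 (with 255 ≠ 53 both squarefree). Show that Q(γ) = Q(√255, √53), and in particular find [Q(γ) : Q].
[Q(γ) : Q] = 4 (equivalently, Q(γ) = Q(√255, √53))

Obviously Q(γ) ⊆ Q(√255, √53), and [Q(√255, √53):Q] = 4 (since 255, 53 are distinct squarefree integers > 1 with 13515 not a perfect square). To show equality we compute the minimal polynomial of γ. From γ = √255 + √53: γ^2 = 255 + 2√(13515) + 53 = 308 + 2√(13515), so γ^2 - 308 = 2√(13515); squaring, (γ^2 - 308)^2 = 4·13515, i.e. γ^4 - 616γ^2 + 94864 - 54060 = 0, i.e. γ^4 - 616γ^2 + 40804 = 0. So γ is a root of x^4 - 616x^2 + 40804. This polynomial is irreducible over Q: it has no rational root (each ±√255 ± √53 is irrational), and any factorization into two quadratics over Q would force √(13515) ∈ Q (pairing opposite roots) or √255, √53 ∈ Q (other pairings), all impossible. Hence [Q(γ):Q] = 4 = [Q(√255, √53):Q], so Q(γ) = Q(√255, √53).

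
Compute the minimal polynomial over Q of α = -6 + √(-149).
m_α(x) = x^2 + 12x + 185

From α + 6 = √(-149), squaring gives (α + 6)^2 = -149, i.e. α^2 + 12α + 36 = -149, so α^2 + 12α + 185 = 0. The discriminant of x^2 + 12x + 185 is (12)^2 - 4·(185) = 144 - 740 = -596, and 4·(-149) is not a perfect square in Q since -149 is squarefree and ≠ 1. Hence x^2 + 12x + 185 is irreducible over Q and is the minimal polynomial of α.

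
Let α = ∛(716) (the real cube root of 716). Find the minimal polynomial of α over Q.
m_α(x) = x^3 - 716

α satisfies α^3 = 716, so x^3 - 716 annihilates α. By the rational root test, a rational root p/q (in lowest terms) of x^3 - 716 would satisfy p^3 = 716 q^3, forcing q = 1 and p^3 = 716; but 716 is not a perfect cube, contradiction. A monic cubic over Q with no rational root is irreducible (any nontrivial factorization would include a linear factor). Hence x^3 - 716 is the minimal polynomial of α, and in particular [Q(α):Q] = 3.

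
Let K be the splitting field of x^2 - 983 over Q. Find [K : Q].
[K : Q] = 2

f(x) = x^2 - 983 factors as (x - √983)(x + √983). The splitting field is K = Q(√983). Since 983 is squarefree and > 1, it is not a perfect square, so x^2 - 983 is irreducible over Q and [Q(√983) : Q] = 2. Hence [K : Q] = 2.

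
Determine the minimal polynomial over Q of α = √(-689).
m_α(x) = x^2 + 689

α satisfies α^2 + 689 = 0, so x^2 + 689 annihilates α. Since d = -689 is squarefree and ≠ 1, it is not a perfect square in Q, so x^2 + 689 has no rational root and is therefore irreducible over Q (a degree-2 polynomial over a field is irreducible iff it has no root). Hence m_α(x) = x^2 + 689.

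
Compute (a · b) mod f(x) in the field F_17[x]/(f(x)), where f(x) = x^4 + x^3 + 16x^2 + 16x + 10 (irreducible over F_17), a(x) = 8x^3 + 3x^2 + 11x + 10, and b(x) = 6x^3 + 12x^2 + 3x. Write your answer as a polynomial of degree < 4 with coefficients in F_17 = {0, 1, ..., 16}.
a · b ≡ 3x^3 + 5x + 8 (mod f(x))

Multiply in F_17[x]: a(x)·b(x) = (8x^3 + 3x^2 + 11x + 10)·(6x^3 + 12x^2 + 3x) = 14x^6 + 12x^5 + 7x^4 + 14x^3 + 13x. This has degree ≥ 4, so divide by f(x) over F_17: 14x^6 + 12x^5 + 7x^4 + 14x^3 + 13x = (14x^2 + 15x + 6)·(x^4 + x^3 + 16x^2 + 16x + 10) + (3x^3 + 5x + 8). Hence a·b ≡ 3x^3 + 5x + 8 (mod f). (F_17[x]/(f) is a field with 17^4 = 83521 elements since f is irreducible of degree 4.)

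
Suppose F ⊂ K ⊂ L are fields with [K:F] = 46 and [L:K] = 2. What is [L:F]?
[L:F] = 92

The tower law says that for any tower of field extensions F ⊂ K ⊂ L with finite degrees, [L:F] = [L:K] · [K:F]. Here this gives [L:F] = 2 · 46 = 92.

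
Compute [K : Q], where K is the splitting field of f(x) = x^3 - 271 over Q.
[K : Q] = 6

The roots of x^3 - 271 are ∛271, ω∛271, ω^2∛271 where ω = e^(2πi/3) is a primitive cube root of unity, so K = Q(∛271, ω). Now [Q(∛271):Q] = 3 (since 271 is not a perfect cube, x^3 - 271 is irreducible) and [Q(ω):Q] = 2. Both 2 and 3 divide [K:Q], and [K:Q] ≤ 3·2 = 6, so [K:Q] = 6. (Equivalently: Q(∛271) ⊂ R but ω ∉ R, so [K : Q(∛271)] = 2.)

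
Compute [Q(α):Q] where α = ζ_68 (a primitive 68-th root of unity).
[Q(α):Q] = 32

The minimal polynomial of ζ_68 over Q is the 68-th cyclotomic polynomial Φ_68(x), which is irreducible over Q and has degree φ(68) = 32. Hence [Q(α):Q] = φ(68) = 32.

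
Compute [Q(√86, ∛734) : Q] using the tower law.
[Q(√86, ∛734) : Q] = 6

Let L = Q(√86, ∛734). Since Q(√86) ⊂ L and [Q(√86):Q] = 2, the tower law gives 2 | [L:Q]. Likewise Q(∛734) ⊂ L with [Q(∛734):Q] = 3 (because 734 is not a perfect cube), so 3 | [L:Q]. As gcd(2,3) = 1, [L:Q] is divisible by 6. Conversely L is generated over Q by √86 and ∛734, so [L:Q] ≤ 2·3 = 6. Therefore [Q(√86, ∛734) : Q] = 6.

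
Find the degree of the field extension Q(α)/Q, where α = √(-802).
[Q(α):Q] = 2

[Q(α):Q] equals the degree of the minimal polynomial of α. Here α^2 = -802 and x^2 + 802 is irreducible (d = -802 is squarefree, ≠ 1, hence not a square), so deg(m_α) = 2. Thus [Q(α):Q] = 2.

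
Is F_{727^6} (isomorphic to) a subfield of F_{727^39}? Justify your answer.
No: F_{727^6} is not a subfield of F_{727^39}

F_{p^m} embeds in F_{p^n} iff m | n. Here 6 ∤ 39 (since 39 = 6·6 + 3 with remainder 3 ≠ 0), so F_{727^6} is not a subfield of F_{727^39}. Equivalently: if it were, the tower law would give 6 = [F_{727^6}:F_727] dividing [F_{727^39}:F_727] = 39, contradiction.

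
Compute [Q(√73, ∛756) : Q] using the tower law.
[Q(√73, ∛756) : Q] = 6

Let L = Q(√73, ∛756). Since Q(√73) ⊂ L and [Q(√73):Q] = 2, the tower law gives 2 | [L:Q]. Likewise Q(∛756) ⊂ L with [Q(∛756):Q] = 3 (because 756 is not a perfect cube), so 3 | [L:Q]. As gcd(2,3) = 1, [L:Q] is divisible by 6. Conversely L is generated over Q by √73 and ∛756, so [L:Q] ≤ 2·3 = 6. Therefore [Q(√73, ∛756) : Q] = 6.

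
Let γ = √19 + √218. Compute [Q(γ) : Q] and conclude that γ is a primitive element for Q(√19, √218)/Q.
[Q(γ) : Q] = 4 (equivalently, Q(γ) = Q(√19, √218))

Obviously Q(γ) ⊆ Q(√19, √218), and [Q(√19, √218):Q] = 4 (since 19, 218 are distinct squarefree integers > 1 with 4142 not a perfect square). To show equality we compute the minimal polynomial of γ. From γ = √19 + √218: γ^2 = 19 + 2√(4142) + 218 = 237 + 2√(4142), so γ^2 - 237 = 2√(4142); squaring, (γ^2 - 237)^2 = 4·4142, i.e. γ^4 - 474γ^2 + 56169 - 16568 = 0, i.e. γ^4 - 474γ^2 + 39601 = 0. So γ is a root of x^4 - 474x^2 + 39601. This polynomial is irreducible over Q: it has no rational root (each ±√19 ± √218 is irrational), and any factorization into two quadratics over Q would force √(4142) ∈ Q (pairing opposite roots) or √19, √218 ∈ Q (other pairings), all impossible. Hence [Q(γ):Q] = 4 = [Q(√19, √218):Q], so Q(γ) = Q(√19, √218).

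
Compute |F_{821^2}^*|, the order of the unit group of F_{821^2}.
|F_{821^2}^*| = 674040

F_{821^2} has 821^2 = 674041 elements; its multiplicative group consists of all nonzero elements, so |F_{821^2}^*| = 674041 - 1 = 674040. (It is cyclic since any finite subgroup of the multiplicative group of a field is cyclic.)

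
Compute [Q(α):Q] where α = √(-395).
[Q(α):Q] = 2

[Q(α):Q] equals the degree of the minimal polynomial of α. Here α^2 = -395 and x^2 + 395 is irreducible (d = -395 is squarefree, ≠ 1, hence not a square), so deg(m_α) = 2. Thus [Q(α):Q] = 2.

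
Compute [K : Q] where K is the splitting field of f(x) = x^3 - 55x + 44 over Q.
[K : Q] = 6

By the rational root test, any rational root of the monic integer polynomial f(x) = x^3 - 55x + 44 must be an integer dividing the constant term 44, i.e. one of ±{1, 2, 4, 11, 22, 44}. Evaluating: f(1) = -10, f(-1) = 98, f(2) = -58, f(-2) = 146, f(4) = -112, f(-4) = 200, f(11) = 770, f(-11) = -682, f(22) = 9482, f(-22) = -9394, f(44) = 82808, f(-44) = -82720; none is 0, so f has no rational root and is therefore irreducible over Q (a cubic with no linear factor over a field is irreducible). For an irreducible cubic, the Galois group is A_3 or S_3 according as the discriminant disc(f) = -4a^3 - 27b^2 = -4·(-55)^3 - 27·(44)^2 = 613228 is or is not a square in Q. Here disc(f) = 613228 is not a perfect square in Q, so the Galois group of f over Q is not contained in A_3 and must be all of S_3. The splitting field has degree |S_3| = 6 over Q, so [K : Q] = 6.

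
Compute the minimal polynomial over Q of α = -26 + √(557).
m_α(x) = x^2 + 52x + 119

From α + 26 = √(557), squaring gives (α + 26)^2 = 557, i.e. α^2 + 52α + 676 = 557, so α^2 + 52α + 119 = 0. The discriminant of x^2 + 52x + 119 is (52)^2 - 4·(119) = 2704 - 476 = 2228, and 4·(557) is not a perfect square in Q since 557 is squarefree and ≠ 1. Hence x^2 + 52x + 119 is irreducible over Q and is the minimal polynomial of α.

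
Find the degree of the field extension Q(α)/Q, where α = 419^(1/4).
[Q(α):Q] = 4

α is a root of x^4 - 419. By Eisenstein's criterion at the prime p = 419 (which divides the constant term 419 but p^2 = 175561 does not, since 419 is squarefree), x^4 - 419 is irreducible over Q. Hence [Q(α):Q] = 4.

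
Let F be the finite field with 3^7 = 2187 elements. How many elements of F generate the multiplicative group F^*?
There are φ(2186) = 1092 primitive elements

F_q^* is cyclic of order q - 1 = 2186. A cyclic group of order m has exactly φ(m) generators. Here m = 2186 = 2 · 1093, so the number of primitive elements is φ(2186) = 1092.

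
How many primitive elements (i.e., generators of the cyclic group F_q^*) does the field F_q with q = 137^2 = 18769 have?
There are φ(18768) = 5632 primitive elements

F_q^* is cyclic of order q - 1 = 18768. A cyclic group of order m has exactly φ(m) generators. Here m = 18768 = 2^4 · 3 · 17 · 23, so the number of primitive elements is φ(18768) = 5632.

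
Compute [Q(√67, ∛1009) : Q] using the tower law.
[Q(√67, ∛1009) : Q] = 6

Let L = Q(√67, ∛1009). Since Q(√67) ⊂ L and [Q(√67):Q] = 2, the tower law gives 2 | [L:Q]. Likewise Q(∛1009) ⊂ L with [Q(∛1009):Q] = 3 (because 1009 is not a perfect cube), so 3 | [L:Q]. As gcd(2,3) = 1, [L:Q] is divisible by 6. Conversely L is generated over Q by √67 and ∛1009, so [L:Q] ≤ 2·3 = 6. Therefore [Q(√67, ∛1009) : Q] = 6.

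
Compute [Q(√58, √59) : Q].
[Q(√58, √59) : Q] = 4

[Q(√58):Q] = 2 (min poly x^2 - 58, irreducible since 58 is squarefree > 1). For the top step, suppose √59 ∈ Q(√58), say √59 = c + d√58 with c, d ∈ Q. Squaring: 59 = c^2 + 58d^2 + 2cd√58. Since √58 ∉ Q this forces 2cd = 0. If d = 0 then √59 = c ∈ Q, contradicting 59 squarefree > 1. If c = 0 then 59 = 58d^2, so 58·59 = (58d)^2 is a perfect square in Q — but 58·59 = 3422 is not a perfect square (since 58 and 59 are distinct squarefree integers). Contradiction. Hence √59 ∉ Q(√58), so x^2 - 59 stays irreducible over Q(√58) and [Q(√58, √59) : Q(√58)] = 2. By the tower law, [Q(√58, √59) : Q] = 2 · 2 = 4.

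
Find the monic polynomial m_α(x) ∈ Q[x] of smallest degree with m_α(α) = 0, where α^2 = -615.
m_α(x) = x^2 + 615

α satisfies α^2 + 615 = 0, so x^2 + 615 annihilates α. Since d = -615 is squarefree and ≠ 1, it is not a perfect square in Q, so x^2 + 615 has no rational root and is therefore irreducible over Q (a degree-2 polynomial over a field is irreducible iff it has no root). Hence m_α(x) = x^2 + 615.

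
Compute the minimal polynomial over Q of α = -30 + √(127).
m_α(x) = x^2 + 60x + 773

From α + 30 = √(127), squaring gives (α + 30)^2 = 127, i.e. α^2 + 60α + 900 = 127, so α^2 + 60α + 773 = 0. The discriminant of x^2 + 60x + 773 is (60)^2 - 4·(773) = 3600 - 3092 = 508, and 4·(127) is not a perfect square in Q since 127 is squarefree and ≠ 1. Hence x^2 + 60x + 773 is irreducible over Q and is the minimal polynomial of α.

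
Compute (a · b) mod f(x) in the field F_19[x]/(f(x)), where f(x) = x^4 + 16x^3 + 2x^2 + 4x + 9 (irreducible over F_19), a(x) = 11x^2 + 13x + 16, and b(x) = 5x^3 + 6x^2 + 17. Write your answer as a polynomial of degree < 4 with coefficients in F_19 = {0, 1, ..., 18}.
a · b ≡ 5x^3 + 3x^2 + 5x + 2 (mod f(x))

Multiply in F_19[x]: a(x)·b(x) = (11x^2 + 13x + 16)·(5x^3 + 6x^2 + 17) = 17x^5 + 17x^4 + 6x^3 + 17x^2 + 12x + 6. This has degree ≥ 4, so divide by f(x) over F_19: 17x^5 + 17x^4 + 6x^3 + 17x^2 + 12x + 6 = (17x + 11)·(x^4 + 16x^3 + 2x^2 + 4x + 9) + (5x^3 + 3x^2 + 5x + 2). Hence a·b ≡ 5x^3 + 3x^2 + 5x + 2 (mod f). (F_19[x]/(f) is a field with 19^4 = 130321 elements since f is irreducible of degree 4.)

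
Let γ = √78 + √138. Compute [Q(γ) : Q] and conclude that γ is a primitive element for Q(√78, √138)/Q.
[Q(γ) : Q] = 4 (equivalently, Q(γ) = Q(√78, √138))

Obviously Q(γ) ⊆ Q(√78, √138), and [Q(√78, √138):Q] = 4 (since 78, 138 are distinct squarefree integers > 1 with 10764 not a perfect square). To show equality we compute the minimal polynomial of γ. From γ = √78 + √138: γ^2 = 78 + 2√(10764) + 138 = 216 + 2√(10764), so γ^2 - 216 = 2√(10764); squaring, (γ^2 - 216)^2 = 4·10764, i.e. γ^4 - 432γ^2 + 46656 - 43056 = 0, i.e. γ^4 - 432γ^2 + 3600 = 0. So γ is a root of x^4 - 432x^2 + 3600. This polynomial is irreducible over Q: it has no rational root (each ±√78 ± √138 is irrational), and any factorization into two quadratics over Q would force √(10764) ∈ Q (pairing opposite roots) or √78, √138 ∈ Q (other pairings), all impossible. Hence [Q(γ):Q] = 4 = [Q(√78, √138):Q], so Q(γ) = Q(√78, √138).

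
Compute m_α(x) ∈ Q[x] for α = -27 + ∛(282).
m_α(x) = x^3 + 81x^2 + 2187x + 19401

Set β = α + 27 = ∛(282), so β^3 = 282. Then (α + 27)^3 - 282 = 0, i.e. α is a root of g(x) = (x + 27)^3 - 282 = x^3 + 81x^2 + 2187x + 19401. Since g(x) = h(x + 27) where h(x) = x^3 - 282, and h is irreducible over Q (because 282 is not a perfect cube, so h has no rational root, and a monic cubic with no rational root is irreducible), g is also irreducible (irreducibility is preserved under the substitution x → x + 27). Hence m_α(x) = x^3 + 81x^2 + 2187x + 19401.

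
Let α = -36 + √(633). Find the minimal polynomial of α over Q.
m_α(x) = x^2 + 72x + 663

From α + 36 = √(633), squaring gives (α + 36)^2 = 633, i.e. α^2 + 72α + 1296 = 633, so α^2 + 72α + 663 = 0. The discriminant of x^2 + 72x + 663 is (72)^2 - 4·(663) = 5184 - 2652 = 2532, and 4·(633) is not a perfect square in Q since 633 is squarefree and ≠ 1. Hence x^2 + 72x + 663 is irreducible over Q and is the minimal polynomial of α.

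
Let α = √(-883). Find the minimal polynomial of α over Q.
m_α(x) = x^2 + 883

α satisfies α^2 + 883 = 0, so x^2 + 883 annihilates α. Since d = -883 is squarefree and ≠ 1, it is not a perfect square in Q, so x^2 + 883 has no rational root and is therefore irreducible over Q (a degree-2 polynomial over a field is irreducible iff it has no root). Hence m_α(x) = x^2 + 883.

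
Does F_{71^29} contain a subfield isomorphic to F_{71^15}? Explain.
No: F_{71^15} is not a subfield of F_{71^29}

F_{p^m} embeds in F_{p^n} iff m | n. Here 15 ∤ 29 (since 29 = 1·15 + 14 with remainder 14 ≠ 0), so F_{71^15} is not a subfield of F_{71^29}. Equivalently: if it were, the tower law would give 15 = [F_{71^15}:F_71] dividing [F_{71^29}:F_71] = 29, contradiction.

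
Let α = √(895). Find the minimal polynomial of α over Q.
m_α(x) = x^2 - 895

α satisfies α^2 - 895 = 0, so x^2 - 895 annihilates α. Since d = 895 is squarefree and ≠ 1, it is not a perfect square in Q, so x^2 - 895 has no rational root and is therefore irreducible over Q (a degree-2 polynomial over a field is irreducible iff it has no root). Hence m_α(x) = x^2 - 895.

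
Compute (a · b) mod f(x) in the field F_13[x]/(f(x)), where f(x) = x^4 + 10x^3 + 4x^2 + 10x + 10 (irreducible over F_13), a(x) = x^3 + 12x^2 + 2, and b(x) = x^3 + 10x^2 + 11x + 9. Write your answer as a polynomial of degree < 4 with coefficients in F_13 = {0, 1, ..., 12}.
a · b ≡ 2x^3 + 9x^2 + x (mod f(x))

Multiply in F_13[x]: a(x)·b(x) = (x^3 + 12x^2 + 2)·(x^3 + 10x^2 + 11x + 9) = x^6 + 9x^5 + x^4 + 11x^2 + 9x + 5. This has degree ≥ 4, so divide by f(x) over F_13: x^6 + 9x^5 + x^4 + 11x^2 + 9x + 5 = (x^2 + 12x + 7)·(x^4 + 10x^3 + 4x^2 + 10x + 10) + (2x^3 + 9x^2 + x). Hence a·b ≡ 2x^3 + 9x^2 + x (mod f). (F_13[x]/(f) is a field with 13^4 = 28561 elements since f is irreducible of degree 4.)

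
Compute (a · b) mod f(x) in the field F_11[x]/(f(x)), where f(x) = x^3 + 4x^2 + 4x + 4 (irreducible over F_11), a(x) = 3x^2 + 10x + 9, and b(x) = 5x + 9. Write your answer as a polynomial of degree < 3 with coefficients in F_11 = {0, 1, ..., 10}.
a · b ≡ 6x^2 + 9x + 10 (mod f(x))

Multiply in F_11[x]: a(x)·b(x) = (3x^2 + 10x + 9)·(5x + 9) = 4x^3 + 3x + 4. This has degree ≥ 3, so divide by f(x) over F_11: 4x^3 + 3x + 4 = (4)·(x^3 + 4x^2 + 4x + 4) + (6x^2 + 9x + 10). Hence a·b ≡ 6x^2 + 9x + 10 (mod f). (F_11[x]/(f) is a field with 11^3 = 1331 elements since f is irreducible of degree 3.)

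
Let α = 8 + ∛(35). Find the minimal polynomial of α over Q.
m_α(x) = x^3 - 24x^2 + 192x - 547

Set β = α - 8 = ∛(35), so β^3 = 35. Then (α - 8)^3 - 35 = 0, i.e. α is a root of g(x) = (x - 8)^3 - 35 = x^3 - 24x^2 + 192x - 547. Since g(x) = h(x - 8) where h(x) = x^3 - 35, and h is irreducible over Q (because 35 is not a perfect cube, so h has no rational root, and a monic cubic with no rational root is irreducible), g is also irreducible (irreducibility is preserved under the substitution x → x - 8). Hence m_α(x) = x^3 - 24x^2 + 192x - 547.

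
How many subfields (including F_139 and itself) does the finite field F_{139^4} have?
F_{139^4} has 3 subfields

The subfields of F_{p^n} are exactly the fields F_{p^d} for d | n (each is the fixed field of the unique index-d subgroup of Gal(F_{p^n}/F_p) ≅ Z/nZ). The divisors of n = 4 are {1, 2, 4}, giving 3 subfields: F_{139^1}, F_{139^2}, F_{139^4}.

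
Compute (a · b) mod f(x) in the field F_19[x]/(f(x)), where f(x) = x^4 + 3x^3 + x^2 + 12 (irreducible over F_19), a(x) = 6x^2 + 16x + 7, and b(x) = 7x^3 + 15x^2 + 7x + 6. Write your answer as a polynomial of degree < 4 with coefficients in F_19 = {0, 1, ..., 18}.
a · b ≡ 4x^3 + 6x^2 + 2x + 4 (mod f(x))

Multiply in F_19[x]: a(x)·b(x) = (6x^2 + 16x + 7)·(7x^3 + 15x^2 + 7x + 6) = 4x^5 + 12x^4 + 8x^3 + 6x^2 + 12x + 4. This has degree ≥ 4, so divide by f(x) over F_19: 4x^5 + 12x^4 + 8x^3 + 6x^2 + 12x + 4 = (4x)·(x^4 + 3x^3 + x^2 + 12) + (4x^3 + 6x^2 + 2x + 4). Hence a·b ≡ 4x^3 + 6x^2 + 2x + 4 (mod f). (F_19[x]/(f) is a field with 19^4 = 130321 elements since f is irreducible of degree 4.)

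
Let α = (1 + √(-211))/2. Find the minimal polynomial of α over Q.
m_α(x) = x^2 - x + 53

From 2α - 1 = √(-211), squaring gives (2α - 1)^2 = -211, i.e. 4α^2 - 4α + 1 = -211, so α^2 - α + (1 + 211)/4 = 0. Since -211 ≡ 1 (mod 4), (1 + 211)/4 = 53 ∈ Z. The polynomial x^2 - x + 53 has discriminant 1 - 4·(53) = -211, which is not a perfect square in Q (d = -211 is squarefree and ≠ 1), so x^2 - x + 53 is irreducible over Q. It is the minimal polynomial of α.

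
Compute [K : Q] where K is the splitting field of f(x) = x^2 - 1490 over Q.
[K : Q] = 2

f(x) = x^2 - 1490 factors as (x - √1490)(x + √1490). The splitting field is K = Q(√1490). Since 1490 is squarefree and > 1, it is not a perfect square, so x^2 - 1490 is irreducible over Q and [Q(√1490) : Q] = 2. Hence [K : Q] = 2.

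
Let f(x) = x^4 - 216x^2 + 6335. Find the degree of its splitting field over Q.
[K : Q] = 4

Solving the quadratic in x^2: x^2 = (216 ± √(216^2 - 4·6335))/2 = (216 ± √21316)/2 = (216 ± 146)/2, giving x^2 = 35 or x^2 = 181. So f(x) = (x^2 - 35)(x^2 - 181) and the roots of f are ±√35, ±√181. Hence the splitting field is K = Q(√35, √181). Since 35 and 181 are distinct squarefree integers > 1, their product 6335 is not a perfect square, so √181 ∉ Q(√35). By the tower law [K:Q] = [Q(√35,√181):Q(√35)] · [Q(√35):Q] = 2 · 2 = 4.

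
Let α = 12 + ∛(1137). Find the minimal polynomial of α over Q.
m_α(x) = x^3 - 36x^2 + 432x - 2865

Set β = α - 12 = ∛(1137), so β^3 = 1137. Then (α - 12)^3 - 1137 = 0, i.e. α is a root of g(x) = (x - 12)^3 - 1137 = x^3 - 36x^2 + 432x - 2865. Since g(x) = h(x - 12) where h(x) = x^3 - 1137, and h is irreducible over Q (because 1137 is not a perfect cube, so h has no rational root, and a monic cubic with no rational root is irreducible), g is also irreducible (irreducibility is preserved under the substitution x → x - 12). Hence m_α(x) = x^3 - 36x^2 + 432x - 2865.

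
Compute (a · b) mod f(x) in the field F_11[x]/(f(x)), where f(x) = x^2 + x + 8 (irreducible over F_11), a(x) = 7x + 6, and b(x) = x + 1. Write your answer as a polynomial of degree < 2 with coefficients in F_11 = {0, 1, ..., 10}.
a · b ≡ 6x + 5 (mod f(x))

Multiply in F_11[x]: a(x)·b(x) = (7x + 6)·(x + 1) = 7x^2 + 2x + 6. This has degree ≥ 2, so divide by f(x) over F_11: 7x^2 + 2x + 6 = (7)·(x^2 + x + 8) + (6x + 5). Hence a·b ≡ 6x + 5 (mod f). (F_11[x]/(f) is a field with 11^2 = 121 elements since f is irreducible of degree 2.)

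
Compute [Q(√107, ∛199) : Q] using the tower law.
[Q(√107, ∛199) : Q] = 6

Let L = Q(√107, ∛199). Since Q(√107) ⊂ L and [Q(√107):Q] = 2, the tower law gives 2 | [L:Q]. Likewise Q(∛199) ⊂ L with [Q(∛199):Q] = 3 (because 199 is not a perfect cube), so 3 | [L:Q]. As gcd(2,3) = 1, [L:Q] is divisible by 6. Conversely L is generated over Q by √107 and ∛199, so [L:Q] ≤ 2·3 = 6. Therefore [Q(√107, ∛199) : Q] = 6.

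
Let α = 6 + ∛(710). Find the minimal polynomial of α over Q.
m_α(x) = x^3 - 18x^2 + 108x - 926

Set β = α - 6 = ∛(710), so β^3 = 710. Then (α - 6)^3 - 710 = 0, i.e. α is a root of g(x) = (x - 6)^3 - 710 = x^3 - 18x^2 + 108x - 926. Since g(x) = h(x - 6) where h(x) = x^3 - 710, and h is irreducible over Q (because 710 is not a perfect cube, so h has no rational root, and a monic cubic with no rational root is irreducible), g is also irreducible (irreducibility is preserved under the substitution x → x - 6). Hence m_α(x) = x^3 - 18x^2 + 108x - 926.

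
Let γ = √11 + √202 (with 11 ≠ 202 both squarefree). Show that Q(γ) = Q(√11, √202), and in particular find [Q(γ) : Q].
[Q(γ) : Q] = 4 (equivalently, Q(γ) = Q(√11, √202))

Obviously Q(γ) ⊆ Q(√11, √202), and [Q(√11, √202):Q] = 4 (since 11, 202 are distinct squarefree integers > 1 with 2222 not a perfect square). To show equality we compute the minimal polynomial of γ. From γ = √11 + √202: γ^2 = 11 + 2√(2222) + 202 = 213 + 2√(2222), so γ^2 - 213 = 2√(2222); squaring, (γ^2 - 213)^2 = 4·2222, i.e. γ^4 - 426γ^2 + 45369 - 8888 = 0, i.e. γ^4 - 426γ^2 + 36481 = 0. So γ is a root of x^4 - 426x^2 + 36481. This polynomial is irreducible over Q: it has no rational root (each ±√11 ± √202 is irrational), and any factorization into two quadratics over Q would force √(2222) ∈ Q (pairing opposite roots) or √11, √202 ∈ Q (other pairings), all impossible. Hence [Q(γ):Q] = 4 = [Q(√11, √202):Q], so Q(γ) = Q(√11, √202).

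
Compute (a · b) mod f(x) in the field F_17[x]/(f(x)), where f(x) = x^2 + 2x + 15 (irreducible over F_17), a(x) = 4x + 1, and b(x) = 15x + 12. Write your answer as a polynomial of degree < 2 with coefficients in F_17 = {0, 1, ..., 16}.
a · b ≡ 11x + 13 (mod f(x))

Multiply in F_17[x]: a(x)·b(x) = (4x + 1)·(15x + 12) = 9x^2 + 12x + 12. This has degree ≥ 2, so divide by f(x) over F_17: 9x^2 + 12x + 12 = (9)·(x^2 + 2x + 15) + (11x + 13). Hence a·b ≡ 11x + 13 (mod f). (F_17[x]/(f) is a field with 17^2 = 289 elements since f is irreducible of degree 2.)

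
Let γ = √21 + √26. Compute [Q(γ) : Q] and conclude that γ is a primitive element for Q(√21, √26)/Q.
[Q(γ) : Q] = 4 (equivalently, Q(γ) = Q(√21, √26))

Obviously Q(γ) ⊆ Q(√21, √26), and [Q(√21, √26):Q] = 4 (since 21, 26 are distinct squarefree integers > 1 with 546 not a perfect square). To show equality we compute the minimal polynomial of γ. From γ = √21 + √26: γ^2 = 21 + 2√(546) + 26 = 47 + 2√(546), so γ^2 - 47 = 2√(546); squaring, (γ^2 - 47)^2 = 4·546, i.e. γ^4 - 94γ^2 + 2209 - 2184 = 0, i.e. γ^4 - 94γ^2 + 25 = 0. So γ is a root of x^4 - 94x^2 + 25. This polynomial is irreducible over Q: it has no rational root (each ±√21 ± √26 is irrational), and any factorization into two quadratics over Q would force √(546) ∈ Q (pairing opposite roots) or √21, √26 ∈ Q (other pairings), all impossible. Hence [Q(γ):Q] = 4 = [Q(√21, √26):Q], so Q(γ) = Q(√21, √26).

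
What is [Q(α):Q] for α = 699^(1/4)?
[Q(α):Q] = 4

α is a root of x^4 - 699. By Eisenstein's criterion at the prime p = 3 (which divides the constant term 699 but p^2 = 9 does not, since 699 is squarefree), x^4 - 699 is irreducible over Q. Hence [Q(α):Q] = 4.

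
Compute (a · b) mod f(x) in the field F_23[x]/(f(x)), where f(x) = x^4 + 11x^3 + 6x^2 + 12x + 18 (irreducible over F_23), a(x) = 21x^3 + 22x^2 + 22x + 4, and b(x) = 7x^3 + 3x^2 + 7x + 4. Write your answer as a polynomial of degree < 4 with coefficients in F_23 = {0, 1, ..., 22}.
a · b ≡ x^3 + 9x^2 + 14x + 13 (mod f(x))

Multiply in F_23[x]: a(x)·b(x) = (21x^3 + 22x^2 + 22x + 4)·(7x^3 + 3x^2 + 7x + 4) = 9x^6 + 10x^5 + 22x^4 + 10x^3 + x^2 + x + 16. This has degree ≥ 4, so divide by f(x) over F_23: 9x^6 + 10x^5 + 22x^4 + 10x^3 + x^2 + x + 16 = (9x^2 + 3x + 4)·(x^4 + 11x^3 + 6x^2 + 12x + 18) + (x^3 + 9x^2 + 14x + 13). Hence a·b ≡ x^3 + 9x^2 + 14x + 13 (mod f). (F_23[x]/(f) is a field with 23^4 = 279841 elements since f is irreducible of degree 4.)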